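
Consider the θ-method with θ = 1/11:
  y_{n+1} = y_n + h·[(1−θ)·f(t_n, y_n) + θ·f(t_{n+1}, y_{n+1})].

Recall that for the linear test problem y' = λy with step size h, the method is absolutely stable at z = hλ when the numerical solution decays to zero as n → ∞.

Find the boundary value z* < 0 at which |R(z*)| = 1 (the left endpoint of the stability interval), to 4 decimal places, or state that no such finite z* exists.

z* = -2.4444.

With y'=λy (z=hλ):
  y_{n+1} = y_n + z·[10/11·y_n + 1/11·y_{n+1}] ⇒ (1 − 1/11z)y_{n+1} = (1 + 10/11z)y_n
  R(z) = (1 + 10/11z)/(1 − 1/11z).

Need |R(x)|<1, x<0.
x=-1.35: |R|=0.2024
R=−1: 1+10/11x = −1+1/11x ⇒ -9/11x=2 ⇒ x=2/(-9/11)=-2.4444
Confirm numerically:
  x=-2.366: |R|=0.94718 <1
  x=-1.787: |R|=0.53726 <1
  x=-1.212: |R|=0.09171 <1
  x=-1.047: |R|=0.04399 <1
  x=-2.884: |R|=1.28493 >1
  x=-2.798: |R|=1.23061 >1
So |R|<1 on (-2.4444, 0).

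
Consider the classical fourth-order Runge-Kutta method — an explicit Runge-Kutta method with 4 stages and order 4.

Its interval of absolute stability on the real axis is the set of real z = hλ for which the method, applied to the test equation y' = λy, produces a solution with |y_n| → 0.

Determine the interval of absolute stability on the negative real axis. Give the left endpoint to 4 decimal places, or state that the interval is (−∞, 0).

z∈(-2.7853,0).

With y'=λy (z=hλ):
  order 4, 4-stage ⇒ R(z)=1+z+z^2/2+z^3/6+z^4/24
  (e.g. R(-0.39)=0.67713, |R|=0.67713)

Need |R(x)|<1, x<0.
x=-0.39: |R|=0.6771
|R(-2.67)|=0.8396 |R(-2.61)|=0.7663 |R(-2.59)|=0.7433
Bisect:
  x_lo=-3.1199 |R|=1.6333  x_hi=-0.1219 |R|=0.8853
  mid=-1.62089 |R|=0.27060 →hi
  mid=-2.37039 |R|=0.53465 →hi
  mid=-2.74514 |R|=0.94114 →hi
  mid=-2.93252 |R|=1.24563 →lo
  mid=-2.83883 |R|=1.08377 →lo
  mid=-2.79199 |R|=1.01014 →lo
  mid=-2.76857 |R|=0.97507 →hi
  mid=-2.78028 |R|=0.99246 →hi
  ...
  [-2.78540,-2.78522] ⇒ x*=-2.7853
So |R|<1 on (-2.7853, 0).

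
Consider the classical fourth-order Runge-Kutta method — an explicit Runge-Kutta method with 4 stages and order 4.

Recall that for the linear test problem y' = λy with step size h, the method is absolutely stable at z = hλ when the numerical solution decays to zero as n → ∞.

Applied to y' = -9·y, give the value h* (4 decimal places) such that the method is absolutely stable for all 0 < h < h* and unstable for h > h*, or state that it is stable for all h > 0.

Test eqn y'=λy, z=hλ:
  order 4, 4-stage ⇒ R(z)=1+z+z^2/2+z^3/6+z^4/24
  (e.g. R(-1.46)=0.27643, |R|=0.27643)

Need |R(x)|<1, x<0.
x=-1.46: |R|=0.2764
|R(-3.09)|=1.5654 |R(-0.97)|=0.3852 |R(-0.63)|=0.5333
Bisect:
  x_lo=-3.4402 |R|=2.5275  x_hi=-0.1060 |R|=0.8994
  mid=-1.77311 |R|=0.28161 →hi
  mid=-2.60664 |R|=0.76240 →hi
  mid=-3.02340 |R|=1.42250 →lo
  mid=-2.81502 |R|=1.04575 →lo
  mid=-2.71083 |R|=0.89342 →hi
  mid=-2.76293 |R|=0.96680 →hi
  mid=-2.78897 |R|=1.00556 →lo
  mid=-2.77595 |R|=0.98600 →hi
  mid=-2.78246 |R|=0.99574 →hi
  ...
  [-2.78531,-2.78511] ⇒ x*=-2.7853
Stable set (-2.7853, 0).

(-2.7853,0); λ=-9 ⇒ h* = 0.3095.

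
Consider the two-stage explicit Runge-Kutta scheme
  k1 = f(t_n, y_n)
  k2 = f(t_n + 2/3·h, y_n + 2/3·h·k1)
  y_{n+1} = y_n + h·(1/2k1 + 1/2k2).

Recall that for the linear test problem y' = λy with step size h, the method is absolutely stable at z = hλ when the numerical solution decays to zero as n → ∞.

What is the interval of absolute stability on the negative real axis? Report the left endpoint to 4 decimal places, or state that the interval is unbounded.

Test eqn y'=λy, z=hλ:
  k1=λy_n ⇒ h·k1=z·y_n;  k2=λ(1+2/3z)y_n ⇒ h·k2=z(1+2/3z)y_n
  y_{n+1}/y_n = 1 + 1/2z + 1/2z(1+2/3z) = 1 + z + 1/3z²
  so R(z) = 1 + z + 1/3z².

Boundary: |R(x)|=1, x<0.
x=-1.4: |R|=0.2533
R=1: x+1/3x²=0 ⇒ x=−3=-3.0000; min R=1−1/(4·1/3)=0.2500>−1
Confirm numerically:
  x=-2.224: |R|=0.42473 <1
  x=-1.814: |R|=0.28287 <1
  x=-1.664: |R|=0.25897 <1
  x=-3.465: |R|=1.53707 >1
  x=-3.270: |R|=1.29430 >1
  x=-3.100: |R|=1.10333 >1
Stable set (-3.0000, 0).

z∈(-3.0000,0).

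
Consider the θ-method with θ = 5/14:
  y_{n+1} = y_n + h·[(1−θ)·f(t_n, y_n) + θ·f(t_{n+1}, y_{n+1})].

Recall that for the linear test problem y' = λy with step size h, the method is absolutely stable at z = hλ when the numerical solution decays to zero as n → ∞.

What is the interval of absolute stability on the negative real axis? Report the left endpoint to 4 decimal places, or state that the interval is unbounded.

(-7.0000, 0).

With y'=λy (z=hλ):
  y_{n+1} = y_n + z·[9/14·y_n + 5/14·y_{n+1}] ⇒ (1 − 5/14z)y_{n+1} = (1 + 9/14z)y_n
  R(z) = (1 + 9/14z)/(1 − 5/14z).

Find x<0 with |R(x)|<1.
x=-1.06: |R|=0.2311
R=−1: 1+9/14x = −1+5/14x ⇒ -2/7x=2 ⇒ x=2/(-2/7)=-7.0000
Confirm numerically:
  x=-5.520: |R|=0.85769 <1
  x=-4.371: |R|=0.70671 <1
  x=-4.357: |R|=0.70457 <1
  x=-2.889: |R|=0.42190 <1
  x=-7.265: |R|=1.02106 >1
  x=-7.245: |R|=1.01951 >1
Interval (-7.0000, 0).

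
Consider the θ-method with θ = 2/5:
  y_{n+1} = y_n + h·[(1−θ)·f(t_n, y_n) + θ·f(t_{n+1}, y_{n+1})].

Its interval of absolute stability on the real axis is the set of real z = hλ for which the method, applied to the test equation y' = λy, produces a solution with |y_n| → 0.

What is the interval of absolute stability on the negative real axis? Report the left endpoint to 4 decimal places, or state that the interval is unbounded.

Set f=λy, z=hλ:
  y_{n+1} = y_n + z·[3/5·y_n + 2/5·y_{n+1}] ⇒ (1 − 2/5z)y_{n+1} = (1 + 3/5z)y_n
  so R(z) = (1 + 3/5z)/(1 − 2/5z).

Find x<0 with |R(x)|<1.
x=-0.86: |R|=0.3601
R=−1: 1+3/5x = −1+2/5x ⇒ -1/5x=2 ⇒ x=2/(-1/5)=-10.0000
Confirm numerically:
  x=-7.424: |R|=0.87021 <1
  x=-6.817: |R|=0.82918 <1
  x=-4.470: |R|=0.60330 <1
  x=-10.445: |R|=1.01719 >1
  x=-10.039: |R|=1.00156 >1
Stable set (-10.0000, 0).

z∈(-10.0000,0).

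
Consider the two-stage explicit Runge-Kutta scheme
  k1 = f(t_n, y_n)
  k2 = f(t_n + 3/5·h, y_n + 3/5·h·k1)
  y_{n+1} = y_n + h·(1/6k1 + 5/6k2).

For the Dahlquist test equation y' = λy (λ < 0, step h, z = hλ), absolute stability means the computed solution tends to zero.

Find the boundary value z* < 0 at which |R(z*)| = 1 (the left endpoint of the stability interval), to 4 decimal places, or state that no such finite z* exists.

With y'=λy (z=hλ):
  k1=λy_n ⇒ h·k1=z·y_n;  k2=λ(1+3/5z)y_n ⇒ h·k2=z(1+3/5z)y_n
  y_{n+1}/y_n = 1 + 1/6z + 5/6z(1+3/5z) = 1 + z + 1/2z²
  Hence R(z) = 1 + z + 1/2z².

Find x<0 with |R(x)|<1.
x=-1.41: |R|=0.5840
R=1: x+1/2x²=0 ⇒ x=−2=-2.0000; min R=1−1/(4·1/2)=0.5000>−1
Confirm numerically:
  x=-1.753: |R|=0.78350 <1
  x=-1.290: |R|=0.54205 <1
  x=-1.053: |R|=0.50140 <1
  x=-1.037: |R|=0.50068 <1
  x=-2.197: |R|=1.21640 >1
  x=-2.195: |R|=1.21401 >1
  x=-2.153: |R|=1.16470 >1
So |R|<1 on (-2.0000, 0).

z* = -2.0000.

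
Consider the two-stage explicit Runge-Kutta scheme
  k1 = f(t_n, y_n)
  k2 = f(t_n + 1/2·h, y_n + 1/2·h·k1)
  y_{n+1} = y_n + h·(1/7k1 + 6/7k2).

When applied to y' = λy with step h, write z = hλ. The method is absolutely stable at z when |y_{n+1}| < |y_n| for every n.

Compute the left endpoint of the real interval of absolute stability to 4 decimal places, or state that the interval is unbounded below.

On y'=λy, z=hλ:
  k1=λy_n ⇒ h·k1=z·y_n;  k2=λ(1+1/2z)y_n ⇒ h·k2=z(1+1/2z)y_n
  y_{n+1}/y_n = 1 + 1/7z + 6/7z(1+1/2z) = 1 + z + 3/7z²
  R(z) = 1 + z + 3/7z².

Solve |R(x)|<1 on ℝ⁻.
x=-1.1: |R|=0.4186
R=1: x+3/7x²=0 ⇒ x=−7/3=-2.3333; min R=1−1/(4·3/7)=0.4167>−1
Confirm numerically:
  x=-2.244: |R|=0.91409 <1
  x=-1.839: |R|=0.61039 <1
  x=-1.188: |R|=0.41686 <1
  x=-2.809: |R|=1.57263 >1
  x=-2.475: |R|=1.15027 >1
Interval (-2.3333, 0).

left endpoint -2.3333.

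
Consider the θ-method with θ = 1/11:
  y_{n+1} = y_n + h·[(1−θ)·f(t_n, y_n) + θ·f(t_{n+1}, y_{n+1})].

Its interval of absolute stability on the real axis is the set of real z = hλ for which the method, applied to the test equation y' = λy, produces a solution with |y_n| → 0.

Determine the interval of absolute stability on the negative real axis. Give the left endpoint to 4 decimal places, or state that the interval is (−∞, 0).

(-2.4444, 0).

On y'=λy, z=hλ:
  y_{n+1} = y_n + z·[10/11·y_n + 1/11·y_{n+1}] ⇒ (1 − 1/11z)y_{n+1} = (1 + 10/11z)y_n
  R(z) = (1 + 10/11z)/(1 − 1/11z).

Solve |R(x)|<1 on ℝ⁻.
x=-0.6: |R|=0.4310
R=−1: 1+10/11x = −1+1/11x ⇒ -9/11x=2 ⇒ x=2/(-9/11)=-2.4444
Confirm numerically:
  x=-2.123: |R|=0.77955 <1
  x=-2.067: |R|=0.74003 <1
  x=-1.013: |R|=0.07242 <1
  x=-1.006: |R|=0.07829 <1
  x=-2.684: |R|=1.15756 >1
  x=-2.542: |R|=1.06484 >1
So |R|<1 on (-2.4444, 0).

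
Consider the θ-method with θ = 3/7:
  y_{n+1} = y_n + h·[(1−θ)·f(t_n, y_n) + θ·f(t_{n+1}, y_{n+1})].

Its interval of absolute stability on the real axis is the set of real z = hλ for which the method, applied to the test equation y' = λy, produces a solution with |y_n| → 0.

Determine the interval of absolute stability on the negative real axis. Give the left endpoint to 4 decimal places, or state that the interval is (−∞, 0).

(-14.0000, 0).

Set f=λy, z=hλ:
  y_{n+1} = y_n + z·[4/7·y_n + 3/7·y_{n+1}] ⇒ (1 − 3/7z)y_{n+1} = (1 + 4/7z)y_n
  R(z) = (1 + 4/7z)/(1 − 3/7z).

Need |R(x)|<1, x<0.
x=-1.07: |R|=0.2664
R=−1: 1+4/7x = −1+3/7x ⇒ -1/7x=2 ⇒ x=2/(-1/7)=-14.0000
Confirm numerically:
  x=-13.410: |R|=0.98751 <1
  x=-12.583: |R|=0.96833 <1
  x=-9.204: |R|=0.86144 <1
  x=-6.504: |R|=0.71726 <1
  x=-14.528: |R|=1.01044 >1
  x=-14.317: |R|=1.00635 >1
  x=-14.243: |R|=1.00489 >1
Interval (-14.0000, 0).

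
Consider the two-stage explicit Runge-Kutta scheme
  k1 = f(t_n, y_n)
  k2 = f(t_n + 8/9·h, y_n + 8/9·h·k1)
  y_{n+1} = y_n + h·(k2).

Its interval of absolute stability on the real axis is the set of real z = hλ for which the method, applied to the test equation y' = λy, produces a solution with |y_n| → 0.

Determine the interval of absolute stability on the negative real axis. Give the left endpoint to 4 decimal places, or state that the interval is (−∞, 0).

z∈(-1.1250,0).

On y'=λy, z=hλ:
  k1=λy_n ⇒ h·k1=z·y_n;  k2=λ(1+8/9z)y_n ⇒ h·k2=z(1+8/9z)y_n
  y_{n+1}/y_n = 1 + z(1+8/9z) = 1 + z + 8/9z²
  R(z) = 1 + z + 8/9z².

Need |R(x)|<1, x<0.
x=-1.39: |R|=1.3274
R=1: x+8/9x²=0 ⇒ x=−9/8=-1.1250; min R=1−1/(4·8/9)=0.7188>−1
Confirm numerically:
  x=-1.061: |R|=0.93964 <1
  x=-0.923: |R|=0.83427 <1
  x=-0.494: |R|=0.72292 <1
  x=-0.459: |R|=0.72827 <1
  x=-1.399: |R|=1.34073 >1
  x=-1.378: |R|=1.30990 >1
Stable set (-1.1250, 0).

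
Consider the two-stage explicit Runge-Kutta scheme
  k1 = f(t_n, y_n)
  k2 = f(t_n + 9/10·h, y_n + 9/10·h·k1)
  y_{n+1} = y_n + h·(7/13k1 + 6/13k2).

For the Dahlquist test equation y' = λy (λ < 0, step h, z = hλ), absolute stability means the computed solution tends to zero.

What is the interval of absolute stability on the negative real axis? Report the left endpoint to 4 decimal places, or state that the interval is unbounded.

Test eqn y'=λy, z=hλ:
  k1=λy_n ⇒ h·k1=z·y_n;  k2=λ(1+9/10z)y_n ⇒ h·k2=z(1+9/10z)y_n
  y_{n+1}/y_n = 1 + 7/13z + 6/13z(1+9/10z) = 1 + z + 27/65z²
  R(z) = 1 + z + 27/65z².

Boundary: |R(x)|=1, x<0.
x=-1.42: |R|=0.4176
R=1: x+27/65x²=0 ⇒ x=−65/27=-2.4074; min R=1−1/(4·27/65)=0.3981>−1
Confirm numerically:
  x=-1.956: |R|=0.63323 <1
  x=-1.930: |R|=0.61727 <1
  x=-1.453: |R|=0.42396 <1
  x=-1.155: |R|=0.39913 <1
  x=-2.967: |R|=1.68967 >1
  x=-2.721: |R|=1.35444 >1
Stable set (-2.4074, 0).

(-2.4074, 0).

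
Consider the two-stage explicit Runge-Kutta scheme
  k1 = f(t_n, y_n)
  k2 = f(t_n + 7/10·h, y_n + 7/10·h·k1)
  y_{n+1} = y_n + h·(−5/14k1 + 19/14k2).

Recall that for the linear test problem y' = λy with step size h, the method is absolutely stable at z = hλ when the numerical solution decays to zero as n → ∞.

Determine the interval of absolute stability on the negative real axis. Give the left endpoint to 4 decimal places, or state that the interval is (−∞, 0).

Test eqn y'=λy, z=hλ:
  k1=λy_n ⇒ h·k1=z·y_n;  k2=λ(1+7/10z)y_n ⇒ h·k2=z(1+7/10z)y_n
  y_{n+1}/y_n = 1 − 5/14z + 19/14z(1+7/10z) = 1 + z + 19/20z²
  Hence R(z) = 1 + z + 19/20z².

Find x<0 with |R(x)|<1.
x=-0.58: |R|=0.7396
R=1: x+19/20x²=0 ⇒ x=−20/19=-1.0526; min R=1−1/(4·19/20)=0.7368>−1
Confirm numerically:
  x=-0.846: |R|=0.83393 <1
  x=-0.833: |R|=0.82619 <1
  x=-0.644: |R|=0.75000 <1
  x=-0.568: |R|=0.73849 <1
  x=-1.307: |R|=1.31584 >1
  x=-1.239: |R|=1.21936 >1
  x=-1.094: |R|=1.04299 >1
Stable set (-1.0526, 0).

z∈(-1.0526,0).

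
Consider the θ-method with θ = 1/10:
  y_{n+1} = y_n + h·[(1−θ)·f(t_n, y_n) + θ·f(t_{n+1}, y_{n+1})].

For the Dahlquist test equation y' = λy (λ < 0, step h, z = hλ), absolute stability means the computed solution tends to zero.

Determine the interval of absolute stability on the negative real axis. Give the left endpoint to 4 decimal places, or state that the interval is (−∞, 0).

(-2.5000, 0).

With y'=λy (z=hλ):
  y_{n+1} = y_n + z·[9/10·y_n + 1/10·y_{n+1}] ⇒ (1 − 1/10z)y_{n+1} = (1 + 9/10z)y_n
  so R(z) = (1 + 9/10z)/(1 − 1/10z).

Find x<0 with |R(x)|<1.
x=-1.72: |R|=0.4676
R=−1: 1+9/10x = −1+1/10x ⇒ -4/5x=2 ⇒ x=2/(-4/5)=-2.5000
Confirm numerically:
  x=-1.932: |R|=0.61918 <1
  x=-1.925: |R|=0.61426 <1
  x=-1.920: |R|=0.61074 <1
  x=-1.545: |R|=0.33824 <1
  x=-2.938: |R|=1.27083 >1
  x=-2.822: |R|=1.20090 >1
  x=-2.754: |R|=1.15932 >1
Stable set (-2.5000, 0).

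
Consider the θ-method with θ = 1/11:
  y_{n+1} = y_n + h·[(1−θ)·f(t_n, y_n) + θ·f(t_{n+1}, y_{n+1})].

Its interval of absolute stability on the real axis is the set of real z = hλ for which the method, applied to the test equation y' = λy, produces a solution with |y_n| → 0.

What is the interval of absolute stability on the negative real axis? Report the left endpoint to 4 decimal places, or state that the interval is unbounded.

Test eqn y'=λy, z=hλ:
  y_{n+1} = y_n + z·[10/11·y_n + 1/11·y_{n+1}] ⇒ (1 − 1/11z)y_{n+1} = (1 + 10/11z)y_n
  ⇒ R(z) = (1 + 10/11z)/(1 − 1/11z).

Need |R(x)|<1, x<0.
x=-0.39: |R|=0.6234
R=−1: 1+10/11x = −1+1/11x ⇒ -9/11x=2 ⇒ x=2/(-9/11)=-2.4444
Confirm numerically:
  x=-1.828: |R|=0.56751 <1
  x=-1.662: |R|=0.44385 <1
  x=-1.433: |R|=0.26784 <1
  x=-2.949: |R|=1.32554 >1
  x=-2.925: |R|=1.31059 >1
So |R|<1 on (-2.4444, 0).

(-2.4444, 0).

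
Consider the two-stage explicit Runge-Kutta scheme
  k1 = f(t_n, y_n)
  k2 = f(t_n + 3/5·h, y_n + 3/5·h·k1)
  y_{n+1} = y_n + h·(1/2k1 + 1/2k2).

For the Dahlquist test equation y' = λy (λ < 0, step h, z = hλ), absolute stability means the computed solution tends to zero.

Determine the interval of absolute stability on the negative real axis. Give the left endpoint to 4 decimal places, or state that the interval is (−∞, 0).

z∈(-3.3333,0).

Set f=λy, z=hλ:
  k1=λy_n ⇒ h·k1=z·y_n;  k2=λ(1+3/5z)y_n ⇒ h·k2=z(1+3/5z)y_n
  y_{n+1}/y_n = 1 + 1/2z + 1/2z(1+3/5z) = 1 + z + 3/10z²
  Hence R(z) = 1 + z + 3/10z².

Solve |R(x)|<1 on ℝ⁻.
x=-0.78: |R|=0.4025
R=1: x+3/10x²=0 ⇒ x=−10/3=-3.3333; min R=1−1/(4·3/10)=0.1667>−1
Confirm numerically:
  x=-3.008: |R|=0.70642 <1
  x=-2.121: |R|=0.22859 <1
  x=-1.705: |R|=0.16711 <1
  x=-1.378: |R|=0.19167 <1
  x=-3.855: |R|=1.60331 >1
  x=-3.631: |R|=1.32425 >1
  x=-3.407: |R|=1.07529 >1
Interval (-3.3333, 0).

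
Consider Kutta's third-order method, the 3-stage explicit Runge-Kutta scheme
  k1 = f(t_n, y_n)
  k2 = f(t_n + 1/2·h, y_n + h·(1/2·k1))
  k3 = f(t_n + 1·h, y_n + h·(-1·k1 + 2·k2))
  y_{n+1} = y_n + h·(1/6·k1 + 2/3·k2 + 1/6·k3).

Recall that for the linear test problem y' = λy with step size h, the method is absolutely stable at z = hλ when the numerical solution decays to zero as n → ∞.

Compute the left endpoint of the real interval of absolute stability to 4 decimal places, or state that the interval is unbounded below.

left endpoint -2.5127.

With y'=λy (z=hλ):
  order 3, 3-stage ⇒ R(z)=1+z+z^2/2+z^3/6
  (e.g. R(-1.43)=0.10508, |R|=0.10508)

Solve |R(x)|<1 on ℝ⁻.
x=-1.43: |R|=0.1051
|R(-2.63)|=1.2035 |R(-2.37)|=0.7802 |R(-1.24)|=0.2110
Bisect:
  x_lo=-3.3242 |R|=2.9212  x_hi=-0.1252 |R|=0.8823
  mid=-1.72471 |R|=0.09246 →hi
  mid=-2.52444 |R|=1.01934 →lo
  mid=-2.12458 |R|=0.46599 →hi
  mid=-2.32451 |R|=0.71619 →hi
  mid=-2.42448 |R|=0.86065 →hi
  mid=-2.47446 |R|=0.93815 →hi
  mid=-2.49945 |R|=0.97828 →hi
  mid=-2.51195 |R|=0.99869 →hi
  mid=-2.51820 |R|=1.00899 →lo
  mid=-2.51507 |R|=1.00383 →lo
  ...
  [-2.51292,-2.51273] ⇒ x*=-2.5127
So |R|<1 on (-2.5127, 0).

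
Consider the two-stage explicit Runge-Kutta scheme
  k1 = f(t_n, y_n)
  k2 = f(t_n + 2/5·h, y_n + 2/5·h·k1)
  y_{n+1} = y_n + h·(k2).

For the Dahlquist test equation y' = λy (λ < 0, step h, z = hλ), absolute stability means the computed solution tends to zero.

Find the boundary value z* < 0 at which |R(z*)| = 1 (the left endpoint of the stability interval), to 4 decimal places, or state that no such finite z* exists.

On y'=λy, z=hλ:
  k1=λy_n ⇒ h·k1=z·y_n;  k2=λ(1+2/5z)y_n ⇒ h·k2=z(1+2/5z)y_n
  y_{n+1}/y_n = 1 + z(1+2/5z) = 1 + z + 2/5z²
  ⇒ R(z) = 1 + z + 2/5z².

Find x<0 with |R(x)|<1.
x=-1.46: |R|=0.3926
R=1: x+2/5x²=0 ⇒ x=−5/2=-2.5000; min R=1−1/(4·2/5)=0.3750>−1
Confirm numerically:
  x=-2.406: |R|=0.90953 <1
  x=-1.802: |R|=0.49688 <1
  x=-1.624: |R|=0.43095 <1
  x=-3.095: |R|=1.73661 >1
  x=-3.062: |R|=1.68834 >1
  x=-3.003: |R|=1.60420 >1
So |R|<1 on (-2.5000, 0).

z* = -2.5000.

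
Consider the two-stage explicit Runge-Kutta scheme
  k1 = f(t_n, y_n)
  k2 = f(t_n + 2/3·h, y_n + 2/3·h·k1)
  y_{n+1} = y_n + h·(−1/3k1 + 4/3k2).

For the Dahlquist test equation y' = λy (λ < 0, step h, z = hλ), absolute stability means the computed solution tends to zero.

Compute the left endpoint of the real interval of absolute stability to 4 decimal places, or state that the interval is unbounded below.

z* = -1.1250.

Test eqn y'=λy, z=hλ:
  k1=λy_n ⇒ h·k1=z·y_n;  k2=λ(1+2/3z)y_n ⇒ h·k2=z(1+2/3z)y_n
  y_{n+1}/y_n = 1 − 1/3z + 4/3z(1+2/3z) = 1 + z + 8/9z²
  Hence R(z) = 1 + z + 8/9z².

Boundary: |R(x)|=1, x<0.
x=-1.48: |R|=1.4670
R=1: x+8/9x²=0 ⇒ x=−9/8=-1.1250; min R=1−1/(4·8/9)=0.7188>−1
Confirm numerically:
  x=-0.833: |R|=0.78379 <1
  x=-0.820: |R|=0.77769 <1
  x=-0.669: |R|=0.72883 <1
  x=-0.487: |R|=0.72382 <1
  x=-1.628: |R|=1.72790 >1
  x=-1.295: |R|=1.19569 >1
  x=-1.170: |R|=1.04680 >1
Interval (-1.1250, 0).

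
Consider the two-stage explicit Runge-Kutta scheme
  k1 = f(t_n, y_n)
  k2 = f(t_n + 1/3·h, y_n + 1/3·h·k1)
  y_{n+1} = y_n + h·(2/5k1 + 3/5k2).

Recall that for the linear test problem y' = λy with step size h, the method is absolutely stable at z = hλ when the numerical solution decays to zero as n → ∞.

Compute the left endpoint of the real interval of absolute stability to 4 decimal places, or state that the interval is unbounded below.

With y'=λy (z=hλ):
  k1=λy_n ⇒ h·k1=z·y_n;  k2=λ(1+1/3z)y_n ⇒ h·k2=z(1+1/3z)y_n
  y_{n+1}/y_n = 1 + 2/5z + 3/5z(1+1/3z) = 1 + z + 1/5z²
  R(z) = 1 + z + 1/5z².

Boundary: |R(x)|=1, x<0.
x=-1.45: |R|=0.0295
R=1: x+1/5x²=0 ⇒ x=−5=-5.0000; min R=1−1/(4·1/5)=-0.2500>−1
Confirm numerically:
  x=-4.896: |R|=0.89816 <1
  x=-4.477: |R|=0.53171 <1
  x=-3.325: |R|=0.11387 <1
  x=-5.578: |R|=1.64482 >1
  x=-5.334: |R|=1.35631 >1
  x=-5.099: |R|=1.10096 >1
So |R|<1 on (-5.0000, 0).

left endpoint -5.0000.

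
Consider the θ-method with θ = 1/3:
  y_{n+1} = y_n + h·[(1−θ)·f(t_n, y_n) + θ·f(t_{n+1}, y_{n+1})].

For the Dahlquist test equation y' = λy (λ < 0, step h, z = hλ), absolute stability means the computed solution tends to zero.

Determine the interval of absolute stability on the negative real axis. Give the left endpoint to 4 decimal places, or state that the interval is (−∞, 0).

Set f=λy, z=hλ:
  y_{n+1} = y_n + z·[2/3·y_n + 1/3·y_{n+1}] ⇒ (1 − 1/3z)y_{n+1} = (1 + 2/3z)y_n
  Hence R(z) = (1 + 2/3z)/(1 − 1/3z).

Boundary: |R(x)|=1, x<0.
x=-1.7: |R|=0.0851
R=−1: 1+2/3x = −1+1/3x ⇒ -1/3x=2 ⇒ x=2/(-1/3)=-6.0000
Confirm numerically:
  x=-5.584: |R|=0.95154 <1
  x=-5.138: |R|=0.89408 <1
  x=-4.161: |R|=0.74319 <1
  x=-3.853: |R|=0.68671 <1
  x=-6.406: |R|=1.04316 >1
  x=-6.298: |R|=1.03205 >1
  x=-6.173: |R|=1.01886 >1
Stable set (-6.0000, 0).

(-6.0000, 0).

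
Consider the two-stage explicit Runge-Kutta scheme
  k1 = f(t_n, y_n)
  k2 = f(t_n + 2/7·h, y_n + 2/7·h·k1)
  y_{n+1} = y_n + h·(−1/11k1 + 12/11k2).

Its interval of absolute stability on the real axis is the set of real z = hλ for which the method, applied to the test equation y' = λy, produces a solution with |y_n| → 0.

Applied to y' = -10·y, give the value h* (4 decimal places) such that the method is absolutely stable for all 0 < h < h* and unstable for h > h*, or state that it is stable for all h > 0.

Test eqn y'=λy, z=hλ:
  k1=λy_n ⇒ h·k1=z·y_n;  k2=λ(1+2/7z)y_n ⇒ h·k2=z(1+2/7z)y_n
  y_{n+1}/y_n = 1 − 1/11z + 12/11z(1+2/7z) = 1 + z + 24/77z²
  R(z) = 1 + z + 24/77z².

Boundary: |R(x)|=1, x<0.
x=-1.11: |R|=0.2740
R=1: x+24/77x²=0 ⇒ x=−77/24=-3.2083; min R=1−1/(4·24/77)=0.1979>−1
Confirm numerically:
  x=-3.006: |R|=0.81043 <1
  x=-1.549: |R|=0.19887 <1
  x=-1.519: |R|=0.20018 <1
  x=-1.353: |R|=0.21758 <1
  x=-3.743: |R|=1.62377 >1
  x=-3.399: |R|=1.20200 >1
Stable set (-3.2083, 0).

(-3.2083,0); λ=-10 ⇒ h* = (77/24)/10 = 0.3208.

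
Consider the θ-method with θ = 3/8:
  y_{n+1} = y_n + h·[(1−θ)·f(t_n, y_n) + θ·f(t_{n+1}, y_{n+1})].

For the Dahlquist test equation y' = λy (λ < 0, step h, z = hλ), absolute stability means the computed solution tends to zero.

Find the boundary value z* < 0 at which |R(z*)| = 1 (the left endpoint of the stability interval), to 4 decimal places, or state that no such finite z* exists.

Set f=λy, z=hλ:
  y_{n+1} = y_n + z·[5/8·y_n + 3/8·y_{n+1}] ⇒ (1 − 3/8z)y_{n+1} = (1 + 5/8z)y_n
  Hence R(z) = (1 + 5/8z)/(1 − 3/8z).

Boundary: |R(x)|=1, x<0.
x=-0.95: |R|=0.2995
R=−1: 1+5/8x = −1+3/8x ⇒ -1/4x=2 ⇒ x=2/(-1/4)=-8.0000
Confirm numerically:
  x=-7.282: |R|=0.95189 <1
  x=-7.215: |R|=0.94704 <1
  x=-5.374: |R|=0.78227 <1
  x=-8.534: |R|=1.03178 >1
  x=-8.485: |R|=1.02899 >1
Stable set (-8.0000, 0).

z* = -8.0000.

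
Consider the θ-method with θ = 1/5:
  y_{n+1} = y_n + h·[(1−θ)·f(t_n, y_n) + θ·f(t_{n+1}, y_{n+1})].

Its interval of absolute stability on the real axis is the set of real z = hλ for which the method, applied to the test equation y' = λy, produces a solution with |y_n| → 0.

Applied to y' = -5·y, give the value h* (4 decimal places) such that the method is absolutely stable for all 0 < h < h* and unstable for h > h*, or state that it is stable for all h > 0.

(-3.3333,0); λ=-5 ⇒ h* = (10/3)/5 = 0.6667.

Test eqn y'=λy, z=hλ:
  y_{n+1} = y_n + z·[4/5·y_n + 1/5·y_{n+1}] ⇒ (1 − 1/5z)y_{n+1} = (1 + 4/5z)y_n
  R(z) = (1 + 4/5z)/(1 − 1/5z).

Need |R(x)|<1, x<0.
x=-1.53: |R|=0.1715
R=−1: 1+4/5x = −1+1/5x ⇒ -3/5x=2 ⇒ x=2/(-3/5)=-3.3333
Confirm numerically:
  x=-2.488: |R|=0.66132 <1
  x=-2.212: |R|=0.53356 <1
  x=-2.045: |R|=0.45138 <1
  x=-1.548: |R|=0.18204 <1
  x=-3.566: |R|=1.08148 >1
  x=-3.444: |R|=1.03932 >1
So |R|<1 on (-3.3333, 0).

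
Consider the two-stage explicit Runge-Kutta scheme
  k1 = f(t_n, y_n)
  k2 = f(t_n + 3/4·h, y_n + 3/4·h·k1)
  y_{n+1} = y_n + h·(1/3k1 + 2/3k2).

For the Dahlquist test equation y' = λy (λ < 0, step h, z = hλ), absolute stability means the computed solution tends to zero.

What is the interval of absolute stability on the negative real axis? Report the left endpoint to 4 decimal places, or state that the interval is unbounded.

With y'=λy (z=hλ):
  k1=λy_n ⇒ h·k1=z·y_n;  k2=λ(1+3/4z)y_n ⇒ h·k2=z(1+3/4z)y_n
  y_{n+1}/y_n = 1 + 1/3z + 2/3z(1+3/4z) = 1 + z + 1/2z²
  ⇒ R(z) = 1 + z + 1/2z².

Need |R(x)|<1, x<0.
x=-0.69: |R|=0.5481
R=1: x+1/2x²=0 ⇒ x=−2=-2.0000; min R=1−1/(4·1/2)=0.5000>−1
Confirm numerically:
  x=-1.959: |R|=0.95984 <1
  x=-1.557: |R|=0.65512 <1
  x=-1.351: |R|=0.56160 <1
  x=-1.125: |R|=0.50781 <1
  x=-2.380: |R|=1.45220 >1
  x=-2.329: |R|=1.38312 >1
  x=-2.055: |R|=1.05651 >1
So |R|<1 on (-2.0000, 0).

(-2.0000, 0).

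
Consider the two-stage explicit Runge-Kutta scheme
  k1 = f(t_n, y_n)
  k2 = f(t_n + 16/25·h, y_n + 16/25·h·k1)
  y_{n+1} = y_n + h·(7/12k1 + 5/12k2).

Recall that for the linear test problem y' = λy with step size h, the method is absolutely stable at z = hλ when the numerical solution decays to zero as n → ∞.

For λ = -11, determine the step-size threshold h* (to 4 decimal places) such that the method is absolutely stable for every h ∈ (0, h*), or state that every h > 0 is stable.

(-3.7500,0); λ=-11 ⇒ h* = (15/4)/11 = 0.3409.

On y'=λy, z=hλ:
  k1=λy_n ⇒ h·k1=z·y_n;  k2=λ(1+16/25z)y_n ⇒ h·k2=z(1+16/25z)y_n
  y_{n+1}/y_n = 1 + 7/12z + 5/12z(1+16/25z) = 1 + z + 4/15z²
  so R(z) = 1 + z + 4/15z².

Solve |R(x)|<1 on ℝ⁻.
x=-0.8: |R|=0.3707
R=1: x+4/15x²=0 ⇒ x=−15/4=-3.7500; min R=1−1/(4·4/15)=0.0625>−1
Confirm numerically:
  x=-3.444: |R|=0.71897 <1
  x=-1.603: |R|=0.08223 <1
  x=-1.574: |R|=0.08666 <1
  x=-4.306: |R|=1.63844 >1
  x=-3.984: |R|=1.24860 >1
Interval (-3.7500, 0).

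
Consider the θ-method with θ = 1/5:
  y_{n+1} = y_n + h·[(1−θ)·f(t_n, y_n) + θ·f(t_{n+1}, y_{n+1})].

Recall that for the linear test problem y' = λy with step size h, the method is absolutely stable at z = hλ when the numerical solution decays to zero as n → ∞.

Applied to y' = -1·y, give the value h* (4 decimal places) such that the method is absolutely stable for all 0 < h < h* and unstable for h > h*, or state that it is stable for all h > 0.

(-3.3333,0); λ=-1 ⇒ h* = (10/3)/1 = 3.3333.

On y'=λy, z=hλ:
  y_{n+1} = y_n + z·[4/5·y_n + 1/5·y_{n+1}] ⇒ (1 − 1/5z)y_{n+1} = (1 + 4/5z)y_n
  Hence R(z) = (1 + 4/5z)/(1 − 1/5z).

Need |R(x)|<1, x<0.
x=-0.37: |R|=0.6555
R=−1: 1+4/5x = −1+1/5x ⇒ -3/5x=2 ⇒ x=2/(-3/5)=-3.3333
Confirm numerically:
  x=-2.732: |R|=0.76668 <1
  x=-2.705: |R|=0.75535 <1
  x=-2.314: |R|=0.58190 <1
  x=-1.950: |R|=0.40288 <1
  x=-3.920: |R|=1.19731 >1
  x=-3.678: |R|=1.11915 >1
  x=-3.357: |R|=1.00850 >1
Stable set (-3.3333, 0).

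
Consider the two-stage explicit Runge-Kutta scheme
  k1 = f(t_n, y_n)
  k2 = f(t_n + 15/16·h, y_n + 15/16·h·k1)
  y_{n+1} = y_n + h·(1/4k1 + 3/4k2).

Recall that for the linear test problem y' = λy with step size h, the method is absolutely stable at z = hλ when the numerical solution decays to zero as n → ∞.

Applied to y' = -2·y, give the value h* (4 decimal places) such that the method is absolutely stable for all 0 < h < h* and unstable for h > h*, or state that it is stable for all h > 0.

(-1.4222,0); λ=-2 ⇒ h* = (64/45)/2 = 0.7111.

Set f=λy, z=hλ:
  k1=λy_n ⇒ h·k1=z·y_n;  k2=λ(1+15/16z)y_n ⇒ h·k2=z(1+15/16z)y_n
  y_{n+1}/y_n = 1 + 1/4z + 3/4z(1+15/16z) = 1 + z + 45/64z²
  R(z) = 1 + z + 45/64z².

Need |R(x)|<1, x<0.
x=-0.58: |R|=0.6565
R=1: x+45/64x²=0 ⇒ x=−64/45=-1.4222; min R=1−1/(4·45/64)=0.6444>−1
Confirm numerically:
  x=-1.339: |R|=0.92165 <1
  x=-1.210: |R|=0.81945 <1
  x=-0.746: |R|=0.64530 <1
  x=-1.830: |R|=1.52470 >1
  x=-1.698: |R|=1.32925 >1
Interval (-1.4222, 0).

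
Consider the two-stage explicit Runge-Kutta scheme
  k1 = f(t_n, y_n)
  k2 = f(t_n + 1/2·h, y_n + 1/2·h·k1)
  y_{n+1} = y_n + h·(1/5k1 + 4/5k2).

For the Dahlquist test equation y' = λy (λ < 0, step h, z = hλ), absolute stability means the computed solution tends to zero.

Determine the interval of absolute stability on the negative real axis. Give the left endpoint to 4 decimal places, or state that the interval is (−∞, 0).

On y'=λy, z=hλ:
  k1=λy_n ⇒ h·k1=z·y_n;  k2=λ(1+1/2z)y_n ⇒ h·k2=z(1+1/2z)y_n
  y_{n+1}/y_n = 1 + 1/5z + 4/5z(1+1/2z) = 1 + z + 2/5z²
  ⇒ R(z) = 1 + z + 2/5z².

Boundary: |R(x)|=1, x<0.
x=-0.5: |R|=0.6000
R=1: x+2/5x²=0 ⇒ x=−5/2=-2.5000; min R=1−1/(4·2/5)=0.3750>−1
Confirm numerically:
  x=-1.369: |R|=0.38066 <1
  x=-1.188: |R|=0.37654 <1
  x=-2.951: |R|=1.53236 >1
  x=-2.782: |R|=1.31381 >1
Interval (-2.5000, 0).

(-2.5000, 0).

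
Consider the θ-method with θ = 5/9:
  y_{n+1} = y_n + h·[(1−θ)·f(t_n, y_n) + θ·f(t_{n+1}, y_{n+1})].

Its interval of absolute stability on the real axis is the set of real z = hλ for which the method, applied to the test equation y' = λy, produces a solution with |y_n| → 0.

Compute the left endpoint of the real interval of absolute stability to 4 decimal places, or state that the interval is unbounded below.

interval (−∞, 0).

Test eqn y'=λy, z=hλ:
  y_{n+1} = y_n + z·[4/9·y_n + 5/9·y_{n+1}] ⇒ (1 − 5/9z)y_{n+1} = (1 + 4/9z)y_n
  so R(z) = (1 + 4/9z)/(1 − 5/9z).

Find x<0 with |R(x)|<1.
x=-1.53: |R|=0.1730
x=-2: |R|=0.0526
x=-10: |R|=0.5254
x=-100: |R|=0.7682
θ=5/9≥1/2 ⇒ |1+4/9x|<|1−5/9x| ∀x<0 ⇒ stable on all of ℝ⁻.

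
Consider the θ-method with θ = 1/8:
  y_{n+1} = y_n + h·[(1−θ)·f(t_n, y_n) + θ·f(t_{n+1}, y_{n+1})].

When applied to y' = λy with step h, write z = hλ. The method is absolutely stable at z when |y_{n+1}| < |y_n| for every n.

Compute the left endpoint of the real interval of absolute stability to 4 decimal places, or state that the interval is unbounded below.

Set f=λy, z=hλ:
  y_{n+1} = y_n + z·[7/8·y_n + 1/8·y_{n+1}] ⇒ (1 − 1/8z)y_{n+1} = (1 + 7/8z)y_n
  Hence R(z) = (1 + 7/8z)/(1 − 1/8z).

Boundary: |R(x)|=1, x<0.
x=-0.43: |R|=0.5919
R=−1: 1+7/8x = −1+1/8x ⇒ -3/4x=2 ⇒ x=2/(-3/4)=-2.6667
Confirm numerically:
  x=-2.381: |R|=0.83489 <1
  x=-1.770: |R|=0.44933 <1
  x=-1.336: |R|=0.14482 <1
  x=-3.242: |R|=1.30706 >1
  x=-3.172: |R|=1.27139 >1
  x=-2.785: |R|=1.06583 >1
Interval (-2.6667, 0).

z* = -2.6667.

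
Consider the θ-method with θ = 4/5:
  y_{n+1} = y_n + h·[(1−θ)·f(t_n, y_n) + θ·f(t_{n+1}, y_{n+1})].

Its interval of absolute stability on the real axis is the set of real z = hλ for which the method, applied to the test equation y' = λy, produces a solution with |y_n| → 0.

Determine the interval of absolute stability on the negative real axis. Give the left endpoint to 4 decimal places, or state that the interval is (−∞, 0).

interval (−∞, 0).

On y'=λy, z=hλ:
  y_{n+1} = y_n + z·[1/5·y_n + 4/5·y_{n+1}] ⇒ (1 − 4/5z)y_{n+1} = (1 + 1/5z)y_n
  R(z) = (1 + 1/5z)/(1 − 4/5z).

Solve |R(x)|<1 on ℝ⁻.
x=-1.26: |R|=0.3725
x=-2: |R|=0.2308
x=-10: |R|=0.1111
x=-100: |R|=0.2346
θ=4/5≥1/2 ⇒ |1+1/5x|<|1−4/5x| ∀x<0 ⇒ unbounded interval.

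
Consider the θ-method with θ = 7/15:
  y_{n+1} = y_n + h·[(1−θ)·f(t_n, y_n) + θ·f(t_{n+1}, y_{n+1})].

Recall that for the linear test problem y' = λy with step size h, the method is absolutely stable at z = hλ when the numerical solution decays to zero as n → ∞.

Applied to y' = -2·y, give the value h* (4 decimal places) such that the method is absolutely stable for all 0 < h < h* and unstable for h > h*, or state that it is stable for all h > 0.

Test eqn y'=λy, z=hλ:
  y_{n+1} = y_n + z·[8/15·y_n + 7/15·y_{n+1}] ⇒ (1 − 7/15z)y_{n+1} = (1 + 8/15z)y_n
  Hence R(z) = (1 + 8/15z)/(1 − 7/15z).

Find x<0 with |R(x)|<1.
x=-1.31: |R|=0.1870
R=−1: 1+8/15x = −1+7/15x ⇒ -1/15x=2 ⇒ x=2/(-1/15)=-30.0000
Confirm numerically:
  x=-27.506: |R|=0.98798 <1
  x=-24.906: |R|=0.97310 <1
  x=-19.899: |R|=0.93453 <1
  x=-30.426: |R|=1.00187 >1
  x=-30.399: |R|=1.00175 >1
  x=-30.378: |R|=1.00166 >1
So |R|<1 on (-30.0000, 0).

(-30.0000,0); λ=-2 ⇒ h* = (30)/2 = 15.0000.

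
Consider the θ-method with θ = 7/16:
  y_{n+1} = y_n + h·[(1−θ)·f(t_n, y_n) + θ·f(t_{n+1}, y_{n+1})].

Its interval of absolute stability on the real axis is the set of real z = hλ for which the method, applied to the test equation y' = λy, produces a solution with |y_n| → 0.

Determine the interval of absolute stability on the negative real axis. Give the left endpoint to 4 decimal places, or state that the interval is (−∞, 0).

With y'=λy (z=hλ):
  y_{n+1} = y_n + z·[9/16·y_n + 7/16·y_{n+1}] ⇒ (1 − 7/16z)y_{n+1} = (1 + 9/16z)y_n
  so R(z) = (1 + 9/16z)/(1 − 7/16z).

Solve |R(x)|<1 on ℝ⁻.
x=-1.57: |R|=0.0693
R=−1: 1+9/16x = −1+7/16x ⇒ -1/8x=2 ⇒ x=2/(-1/8)=-16.0000
Confirm numerically:
  x=-12.620: |R|=0.93521 <1
  x=-10.932: |R|=0.89045 <1
  x=-9.598: |R|=0.84608 <1
  x=-16.583: |R|=1.00883 >1
  x=-16.570: |R|=1.00864 >1
Stable set (-16.0000, 0).

(-16.0000, 0).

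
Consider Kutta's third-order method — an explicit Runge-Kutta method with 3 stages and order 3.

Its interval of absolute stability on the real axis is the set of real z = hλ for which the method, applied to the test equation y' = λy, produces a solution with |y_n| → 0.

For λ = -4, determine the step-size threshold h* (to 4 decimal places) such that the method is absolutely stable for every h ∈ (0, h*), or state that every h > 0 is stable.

(-2.5127,0); λ=-4 ⇒ h* = 0.6282.

Test eqn y'=λy, z=hλ:
  order 3, 3-stage ⇒ R(z)=1+z+z^2/2+z^3/6
  (e.g. R(-1.31)=0.17337, |R|=0.17337)

Solve |R(x)|<1 on ℝ⁻.
x=-1.31: |R|=0.1734
|R(-2.51)|=0.9955 |R(-2.48)|=0.9470 |R(-2.32)|=0.7100
Bisect:
  x_lo=-3.0067 |R|=2.0169  x_hi=-0.0974 |R|=0.9072
  mid=-1.55204 |R|=0.02927 →hi
  mid=-2.27939 |R|=0.65538 →hi
  mid=-2.64306 |R|=1.22747 →lo
  mid=-2.46122 |R|=0.91727 →hi
  mid=-2.55214 |R|=1.06596 →lo
  mid=-2.50668 |R|=0.99006 →hi
  mid=-2.52941 |R|=1.02761 →lo
  mid=-2.51805 |R|=1.00874 →lo
  mid=-2.51236 |R|=0.99937 →hi
  mid=-2.51521 |R|=1.00405 →lo
  ...
  [-2.51290,-2.51272] ⇒ x*=-2.5127
Stable set (-2.5127, 0).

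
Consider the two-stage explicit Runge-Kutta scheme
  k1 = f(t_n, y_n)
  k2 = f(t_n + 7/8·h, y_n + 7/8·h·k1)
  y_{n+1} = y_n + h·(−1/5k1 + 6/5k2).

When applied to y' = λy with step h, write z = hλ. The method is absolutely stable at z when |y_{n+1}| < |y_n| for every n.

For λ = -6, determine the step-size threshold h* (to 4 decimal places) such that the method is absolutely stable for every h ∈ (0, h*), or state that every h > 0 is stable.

(-0.9524,0); λ=-6 ⇒ h* = (20/21)/6 = 0.1587.

Test eqn y'=λy, z=hλ:
  k1=λy_n ⇒ h·k1=z·y_n;  k2=λ(1+7/8z)y_n ⇒ h·k2=z(1+7/8z)y_n
  y_{n+1}/y_n = 1 − 1/5z + 6/5z(1+7/8z) = 1 + z + 21/20z²
  so R(z) = 1 + z + 21/20z².

Boundary: |R(x)|=1, x<0.
x=-0.76: |R|=0.8465
R=1: x+21/20x²=0 ⇒ x=−20/21=-0.9524; min R=1−1/(4·21/20)=0.7619>−1
Confirm numerically:
  x=-0.698: |R|=0.81356 <1
  x=-0.522: |R|=0.76411 <1
  x=-0.502: |R|=0.76260 <1
  x=-0.462: |R|=0.76212 <1
  x=-1.509: |R|=1.88194 >1
  x=-1.362: |R|=1.58580 >1
  x=-1.067: |R|=1.12841 >1
So |R|<1 on (-0.9524, 0).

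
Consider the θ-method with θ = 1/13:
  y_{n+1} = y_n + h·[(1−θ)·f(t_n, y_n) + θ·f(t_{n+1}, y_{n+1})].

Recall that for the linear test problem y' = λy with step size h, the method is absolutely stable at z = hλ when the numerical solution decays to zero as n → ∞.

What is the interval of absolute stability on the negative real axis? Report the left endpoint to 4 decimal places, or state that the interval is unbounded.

(-2.3636, 0).

Test eqn y'=λy, z=hλ:
  y_{n+1} = y_n + z·[12/13·y_n + 1/13·y_{n+1}] ⇒ (1 − 1/13z)y_{n+1} = (1 + 12/13z)y_n
  R(z) = (1 + 12/13z)/(1 − 1/13z).

Solve |R(x)|<1 on ℝ⁻.
x=-0.83: |R|=0.2198
R=−1: 1+12/13x = −1+1/13x ⇒ -11/13x=2 ⇒ x=2/(-11/13)=-2.3636
Confirm numerically:
  x=-2.236: |R|=0.90785 <1
  x=-2.013: |R|=0.74309 <1
  x=-1.879: |R|=0.64171 <1
  x=-1.428: |R|=0.28666 <1
  x=-2.783: |R|=1.29228 >1
  x=-2.391: |R|=1.01956 >1
Stable set (-2.3636, 0).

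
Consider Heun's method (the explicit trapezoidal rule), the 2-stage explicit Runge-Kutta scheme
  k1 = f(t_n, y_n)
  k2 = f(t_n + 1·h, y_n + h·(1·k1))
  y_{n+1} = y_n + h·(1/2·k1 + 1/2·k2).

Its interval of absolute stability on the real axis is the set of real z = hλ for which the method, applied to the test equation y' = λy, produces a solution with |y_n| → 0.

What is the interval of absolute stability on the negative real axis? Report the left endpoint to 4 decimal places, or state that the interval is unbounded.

Set f=λy, z=hλ:
  order 2, 2-stage ⇒ R(z)=1+z+z^2/2
  (e.g. R(-1.3)=0.54500, |R|=0.54500)

Find x<0 with |R(x)|<1.
x=-1.3: |R|=0.5450
|R(-1.69)|=0.7380 |R(-1.29)|=0.5421 |R(-0.69)|=0.5481
Bisect:
  x_lo=-2.7379 |R|=2.0101  x_hi=-0.0515 |R|=0.9499
  mid=-1.39467 |R|=0.57788 →hi
  mid=-2.06628 |R|=1.06848 →lo
  mid=-1.73048 |R|=0.76680 →hi
  mid=-1.89838 |R|=0.90354 →hi
  mid=-1.98233 |R|=0.98249 →hi
  mid=-2.02430 |R|=1.02460 →lo
  mid=-2.00332 |R|=1.00332 →lo
  mid=-1.99282 |R|=0.99285 →hi
  mid=-1.99807 |R|=0.99807 →hi
  mid=-2.00069 |R|=1.00069 →lo
  ...
  [-2.00004,-1.99987] ⇒ x*=-2.0000
So |R|<1 on (-2.0000, 0).

(-2.0000, 0).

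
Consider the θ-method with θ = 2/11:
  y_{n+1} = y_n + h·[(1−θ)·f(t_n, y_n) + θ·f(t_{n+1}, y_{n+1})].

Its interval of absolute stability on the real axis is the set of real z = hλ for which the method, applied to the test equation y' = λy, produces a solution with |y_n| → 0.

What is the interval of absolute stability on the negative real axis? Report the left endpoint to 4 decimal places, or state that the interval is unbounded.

z∈(-3.1429,0).

Set f=λy, z=hλ:
  y_{n+1} = y_n + z·[9/11·y_n + 2/11·y_{n+1}] ⇒ (1 − 2/11z)y_{n+1} = (1 + 9/11z)y_n
  ⇒ R(z) = (1 + 9/11z)/(1 − 2/11z).

Find x<0 with |R(x)|<1.
x=-0.95: |R|=0.1899
R=−1: 1+9/11x = −1+2/11x ⇒ -7/11x=2 ⇒ x=2/(-7/11)=-3.1429
Confirm numerically:
  x=-2.490: |R|=0.71402 <1
  x=-2.044: |R|=0.49019 <1
  x=-1.624: |R|=0.25379 <1
  x=-1.329: |R|=0.07036 <1
  x=-3.599: |R|=1.17546 >1
  x=-3.478: |R|=1.13065 >1
  x=-3.196: |R|=1.02139 >1
Stable set (-3.1429, 0).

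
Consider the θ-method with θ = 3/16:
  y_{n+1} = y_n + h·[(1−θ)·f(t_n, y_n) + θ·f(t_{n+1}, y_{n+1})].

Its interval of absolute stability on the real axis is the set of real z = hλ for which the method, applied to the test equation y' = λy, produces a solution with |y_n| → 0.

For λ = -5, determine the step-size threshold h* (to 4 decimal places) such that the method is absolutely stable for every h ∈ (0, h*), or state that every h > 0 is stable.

Set f=λy, z=hλ:
  y_{n+1} = y_n + z·[13/16·y_n + 3/16·y_{n+1}] ⇒ (1 − 3/16z)y_{n+1} = (1 + 13/16z)y_n
  Hence R(z) = (1 + 13/16z)/(1 − 3/16z).

Find x<0 with |R(x)|<1.
x=-1.37: |R|=0.0900
R=−1: 1+13/16x = −1+3/16x ⇒ -5/8x=2 ⇒ x=2/(-5/8)=-3.2000
Confirm numerically:
  x=-2.520: |R|=0.71138 <1
  x=-2.250: |R|=0.58242 <1
  x=-1.768: |R|=0.32783 <1
  x=-1.470: |R|=0.15238 <1
  x=-3.643: |R|=1.16451 >1
  x=-3.250: |R|=1.01942 >1
Stable set (-3.2000, 0).

(-3.2000,0); λ=-5 ⇒ h* = (16/5)/5 = 0.6400.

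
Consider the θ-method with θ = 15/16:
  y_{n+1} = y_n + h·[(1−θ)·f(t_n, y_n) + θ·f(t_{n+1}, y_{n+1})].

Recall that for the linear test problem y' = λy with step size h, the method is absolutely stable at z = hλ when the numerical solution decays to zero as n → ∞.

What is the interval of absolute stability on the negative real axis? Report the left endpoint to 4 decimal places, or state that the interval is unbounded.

unbounded; (−∞, 0).

On y'=λy, z=hλ:
  y_{n+1} = y_n + z·[1/16·y_n + 15/16·y_{n+1}] ⇒ (1 − 15/16z)y_{n+1} = (1 + 1/16z)y_n
  Hence R(z) = (1 + 1/16z)/(1 − 15/16z).

Need |R(x)|<1, x<0.
x=-0.41: |R|=0.7038
x=-2: |R|=0.3043
x=-10: |R|=0.0361
x=-100: |R|=0.0554
θ=15/16≥1/2 ⇒ |1+1/16x|<|1−15/16x| ∀x<0 ⇒ interval (−∞,0).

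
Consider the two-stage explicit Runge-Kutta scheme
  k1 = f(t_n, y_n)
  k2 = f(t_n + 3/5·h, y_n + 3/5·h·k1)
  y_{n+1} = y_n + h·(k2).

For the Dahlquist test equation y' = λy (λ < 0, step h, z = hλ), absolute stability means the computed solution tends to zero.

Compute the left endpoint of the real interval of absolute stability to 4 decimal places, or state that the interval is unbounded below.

z* = -1.6667.

Test eqn y'=λy, z=hλ:
  k1=λy_n ⇒ h·k1=z·y_n;  k2=λ(1+3/5z)y_n ⇒ h·k2=z(1+3/5z)y_n
  y_{n+1}/y_n = 1 + z(1+3/5z) = 1 + z + 3/5z²
  Hence R(z) = 1 + z + 3/5z².

Boundary: |R(x)|=1, x<0.
x=-1.19: |R|=0.6597
R=1: x+3/5x²=0 ⇒ x=−5/3=-1.6667; min R=1−1/(4·3/5)=0.5833>−1
Confirm numerically:
  x=-1.472: |R|=0.82807 <1
  x=-1.343: |R|=0.73919 <1
  x=-1.184: |R|=0.65711 <1
  x=-0.846: |R|=0.58343 <1
  x=-1.860: |R|=1.21576 >1
  x=-1.768: |R|=1.10749 >1
So |R|<1 on (-1.6667, 0).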